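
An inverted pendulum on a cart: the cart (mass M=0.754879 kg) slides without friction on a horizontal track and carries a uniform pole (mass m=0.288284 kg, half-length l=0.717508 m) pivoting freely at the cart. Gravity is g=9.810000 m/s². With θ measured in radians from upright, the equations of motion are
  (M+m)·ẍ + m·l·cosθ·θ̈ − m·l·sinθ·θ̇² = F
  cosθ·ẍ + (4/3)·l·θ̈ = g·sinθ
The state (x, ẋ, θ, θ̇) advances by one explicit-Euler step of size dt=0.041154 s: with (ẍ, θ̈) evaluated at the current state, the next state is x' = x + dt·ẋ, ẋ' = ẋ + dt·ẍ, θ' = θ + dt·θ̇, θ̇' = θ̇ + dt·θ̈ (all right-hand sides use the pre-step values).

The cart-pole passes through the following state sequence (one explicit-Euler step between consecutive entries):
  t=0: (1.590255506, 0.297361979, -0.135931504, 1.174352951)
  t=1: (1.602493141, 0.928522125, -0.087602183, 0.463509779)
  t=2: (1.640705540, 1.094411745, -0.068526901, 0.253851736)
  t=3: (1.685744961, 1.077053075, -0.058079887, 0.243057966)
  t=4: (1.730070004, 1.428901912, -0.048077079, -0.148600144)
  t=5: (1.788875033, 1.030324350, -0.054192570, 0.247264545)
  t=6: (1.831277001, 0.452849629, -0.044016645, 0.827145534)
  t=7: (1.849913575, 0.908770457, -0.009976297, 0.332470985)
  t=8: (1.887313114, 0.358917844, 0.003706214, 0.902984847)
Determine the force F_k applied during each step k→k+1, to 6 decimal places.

step 0→1:
  ẍ = (ẋ'−ẋ)/dt = (0.928522125−0.297361979)/0.041154 = 15.336544
  θ̈ = (θ̇'−θ̇)/dt = (0.463509779−1.174352951)/0.041154 = -17.272760
  sinθ=-0.135513, cosθ=0.990776
  F = (M+m)·ẍ + m·l·cosθ·θ̈ − m·l·sinθ·θ̇² = 15.998516 + -3.539845 − -0.038657 = 12.497327
step 1→2:
  ẍ = (ẋ'−ẋ)/dt = (1.094411745−0.928522125)/0.041154 = 4.030948
  θ̈ = (θ̇'−θ̇)/dt = (0.253851736−0.463509779)/0.041154 = -5.094475
  sinθ=-0.087490, cosθ=0.996165
  F = (M+m)·ẍ + m·l·cosθ·θ̈ − m·l·sinθ·θ̇² = 4.204935 + -1.049731 − -0.003888 = 3.159092
step 2→3:
  ẍ = (ẋ'−ẋ)/dt = (1.077053075−1.094411745)/0.041154 = -0.421798
  θ̈ = (θ̇'−θ̇)/dt = (0.243057966−0.253851736)/0.041154 = -0.262278
  sinθ=-0.068473, cosθ=0.997653
  F = (M+m)·ẍ + m·l·cosθ·θ̈ − m·l·sinθ·θ̇² = -0.440004 + -0.054124 − -0.000913 = -0.493215
step 3→4:
  ẍ = (ẋ'−ẋ)/dt = (1.428901912−1.077053075)/0.041154 = 8.549566
  θ̈ = (θ̇'−θ̇)/dt = (-0.148600144−0.243057966)/0.041154 = -9.516890
  sinθ=-0.058047, cosθ=0.998314
  F = (M+m)·ẍ + m·l·cosθ·θ̈ − m·l·sinθ·θ̇² = 8.918591 + -1.965212 − -0.000709 = 6.954088
step 4→5:
  ẍ = (ẋ'−ẋ)/dt = (1.030324350−1.428901912)/0.041154 = -9.685026
  θ̈ = (θ̇'−θ̇)/dt = (0.247264545−-0.148600144)/0.041154 = 9.619106
  sinθ=-0.048059, cosθ=0.998845
  F = (M+m)·ẍ + m·l·cosθ·θ̈ − m·l·sinθ·θ̇² = -10.103061 + 1.987375 − -0.000220 = -8.115466
step 5→6:
  ẍ = (ẋ'−ẋ)/dt = (0.452849629−1.030324350)/0.041154 = -14.032044
  θ̈ = (θ̇'−θ̇)/dt = (0.827145534−0.247264545)/0.041154 = 14.090513
  sinθ=-0.054166, cosθ=0.998532
  F = (M+m)·ẍ + m·l·cosθ·θ̈ − m·l·sinθ·θ̇² = -14.637709 + 2.910289 − -0.000685 = -11.726735
step 6→7:
  ẍ = (ẋ'−ẋ)/dt = (0.908770457−0.452849629)/0.041154 = 11.078409
  θ̈ = (θ̇'−θ̇)/dt = (0.332470985−0.827145534)/0.041154 = -12.020084
  sinθ=-0.044002, cosθ=0.999031
  F = (M+m)·ẍ + m·l·cosθ·θ̈ − m·l·sinθ·θ̇² = 11.556586 + -2.483899 − -0.006227 = 9.078914
step 7→8:
  ẍ = (ẋ'−ẋ)/dt = (0.358917844−0.908770457)/0.041154 = -13.360855
  θ̈ = (θ̇'−θ̇)/dt = (0.902984847−0.332470985)/0.041154 = 13.862902
  sinθ=-0.009976, cosθ=0.999950
  F = (M+m)·ẍ + m·l·cosθ·θ̈ − m·l·sinθ·θ̇² = -13.937549 + 2.867344 − -0.000228 = -11.069977

F_0 = 12.497327 N
F_1 = 3.159092 N
F_2 = -0.493215 N
F_3 = 6.954088 N
F_4 = -8.115466 N
F_5 = -11.726735 N
F_6 = 9.078914 N
F_7 = -11.069977 N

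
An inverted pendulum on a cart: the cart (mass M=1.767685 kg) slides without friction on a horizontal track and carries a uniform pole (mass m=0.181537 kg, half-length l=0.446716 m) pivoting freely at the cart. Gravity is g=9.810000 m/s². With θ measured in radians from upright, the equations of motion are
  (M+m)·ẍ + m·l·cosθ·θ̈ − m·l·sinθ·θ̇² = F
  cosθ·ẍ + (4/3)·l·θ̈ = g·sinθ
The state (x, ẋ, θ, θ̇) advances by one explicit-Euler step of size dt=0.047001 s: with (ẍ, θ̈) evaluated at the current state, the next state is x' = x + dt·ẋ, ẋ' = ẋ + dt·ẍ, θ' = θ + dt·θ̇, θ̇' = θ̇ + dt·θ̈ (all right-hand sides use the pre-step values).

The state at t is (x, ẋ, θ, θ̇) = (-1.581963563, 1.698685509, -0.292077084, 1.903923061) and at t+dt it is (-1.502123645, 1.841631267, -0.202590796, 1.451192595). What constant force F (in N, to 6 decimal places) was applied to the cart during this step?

F = 5.264823 N

ẍ = (ẋ'−ẋ)/dt = (1.841631267−1.698685509)/0.047001 = 3.041334
θ̈ = (θ̇'−θ̇)/dt = (1.451192595−1.903923061)/0.047001 = -9.632358
sinθ=-0.287942, cosθ=0.957648
F = (M+m)·ẍ + m·l·cosθ·θ̈ − m·l·sinθ·θ̇² = 5.928236 + -0.748058 − -0.084645 = 5.264823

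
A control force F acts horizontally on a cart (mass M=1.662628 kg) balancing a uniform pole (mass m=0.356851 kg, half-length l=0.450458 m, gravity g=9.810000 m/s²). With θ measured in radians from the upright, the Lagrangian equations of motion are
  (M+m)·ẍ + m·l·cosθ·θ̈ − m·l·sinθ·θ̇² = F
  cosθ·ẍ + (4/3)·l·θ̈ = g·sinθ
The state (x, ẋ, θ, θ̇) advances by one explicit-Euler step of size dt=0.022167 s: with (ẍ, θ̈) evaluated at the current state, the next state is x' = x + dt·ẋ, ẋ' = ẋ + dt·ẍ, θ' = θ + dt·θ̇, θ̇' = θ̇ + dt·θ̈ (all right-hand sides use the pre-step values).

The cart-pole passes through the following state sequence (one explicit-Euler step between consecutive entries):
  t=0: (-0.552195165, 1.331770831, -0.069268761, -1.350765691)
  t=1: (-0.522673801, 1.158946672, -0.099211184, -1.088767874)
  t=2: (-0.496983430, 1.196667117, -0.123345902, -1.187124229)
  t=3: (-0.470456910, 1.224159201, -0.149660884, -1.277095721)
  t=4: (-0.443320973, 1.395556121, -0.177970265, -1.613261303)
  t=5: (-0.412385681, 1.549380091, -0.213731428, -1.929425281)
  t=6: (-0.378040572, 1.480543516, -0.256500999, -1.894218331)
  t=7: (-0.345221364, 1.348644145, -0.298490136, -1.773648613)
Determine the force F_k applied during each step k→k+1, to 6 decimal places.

step 0→1:
  ẍ = (ẋ'−ẋ)/dt = (1.158946672−1.331770831)/0.022167 = -7.796461
  θ̈ = (θ̇'−θ̇)/dt = (-1.088767874−-1.350765691)/0.022167 = 11.819273
  sinθ=-0.069213, cosθ=0.997602
  F = (M+m)·ẍ + m·l·cosθ·θ̈ − m·l·sinθ·θ̇² = -15.744790 + 1.895349 − -0.020300 = -13.829141
step 1→2:
  ẍ = (ẋ'−ẋ)/dt = (1.196667117−1.158946672)/0.022167 = 1.701649
  θ̈ = (θ̇'−θ̇)/dt = (-1.187124229−-1.088767874)/0.022167 = -4.437062
  sinθ=-0.099049, cosθ=0.995083
  F = (M+m)·ẍ + m·l·cosθ·θ̈ − m·l·sinθ·θ̇² = 3.436444 + -0.709734 − -0.018874 = 2.745583
step 2→3:
  ẍ = (ẋ'−ẋ)/dt = (1.224159201−1.196667117)/0.022167 = 1.240226
  θ̈ = (θ̇'−θ̇)/dt = (-1.277095721−-1.187124229)/0.022167 = -4.058803
  sinθ=-0.123033, cosθ=0.992403
  F = (M+m)·ẍ + m·l·cosθ·θ̈ − m·l·sinθ·θ̇² = 2.504610 + -0.647481 − -0.027871 = 1.885000
step 3→4:
  ẍ = (ẋ'−ẋ)/dt = (1.395556121−1.224159201)/0.022167 = 7.732076
  θ̈ = (θ̇'−θ̇)/dt = (-1.613261303−-1.277095721)/0.022167 = -15.165137
  sinθ=-0.149103, cosθ=0.988822
  F = (M+m)·ẍ + m·l·cosθ·θ̈ − m·l·sinθ·θ̇² = 15.614764 + -2.410491 − -0.039091 = 13.243364
step 4→5:
  ẍ = (ẋ'−ẋ)/dt = (1.549380091−1.395556121)/0.022167 = 6.939323
  θ̈ = (θ̇'−θ̇)/dt = (-1.929425281−-1.613261303)/0.022167 = -14.262822
  sinθ=-0.177032, cosθ=0.984205
  F = (M+m)·ẍ + m·l·cosθ·θ̈ − m·l·sinθ·θ̇² = 14.013817 + -2.256484 − -0.074063 = 11.831396
step 5→6:
  ẍ = (ẋ'−ẋ)/dt = (1.480543516−1.549380091)/0.022167 = -3.105363
  θ̈ = (θ̇'−θ̇)/dt = (-1.894218331−-1.929425281)/0.022167 = 1.588260
  sinθ=-0.212108, cosθ=0.977246
  F = (M+m)·ẍ + m·l·cosθ·θ̈ − m·l·sinθ·θ̇² = -6.271215 + 0.249498 − -0.126927 = -5.894790
step 6→7:
  ẍ = (ẋ'−ẋ)/dt = (1.348644145−1.480543516)/0.022167 = -5.950258
  θ̈ = (θ̇'−θ̇)/dt = (-1.773648613−-1.894218331)/0.022167 = 5.439154
  sinθ=-0.253698, cosθ=0.967284
  F = (M+m)·ẍ + m·l·cosθ·θ̈ − m·l·sinθ·θ̇² = -12.016421 + 0.845720 − -0.146325 = -11.024377

F_0 = -13.829141 N
F_1 = 2.745583 N
F_2 = 1.885000 N
F_3 = 13.243364 N
F_4 = 11.831396 N
F_5 = -5.894790 N
F_6 = -11.024377 N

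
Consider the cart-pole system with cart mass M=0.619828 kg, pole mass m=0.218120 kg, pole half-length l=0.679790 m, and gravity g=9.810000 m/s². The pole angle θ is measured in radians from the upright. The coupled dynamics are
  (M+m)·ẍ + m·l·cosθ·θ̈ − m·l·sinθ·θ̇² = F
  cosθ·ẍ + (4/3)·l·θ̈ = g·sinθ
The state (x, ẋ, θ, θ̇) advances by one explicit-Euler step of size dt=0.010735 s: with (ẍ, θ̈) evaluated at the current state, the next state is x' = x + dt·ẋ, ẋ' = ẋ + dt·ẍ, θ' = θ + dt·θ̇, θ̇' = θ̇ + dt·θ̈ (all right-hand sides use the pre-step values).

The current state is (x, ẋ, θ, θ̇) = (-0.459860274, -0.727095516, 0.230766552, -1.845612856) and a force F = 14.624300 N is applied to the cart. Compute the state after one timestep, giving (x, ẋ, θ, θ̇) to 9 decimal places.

sinθ=0.228723822, cosθ=0.973491352
temp = (F + m·l·θ̇²·sinθ)/(M+m) = (14.624300 + 0.115521515)/0.837948 = 17.590377344
θ̈ = (g·sinθ − cosθ·temp)/(l·(4/3 − m·cos²θ/(M+m))) = -20.144099357
ẍ = temp − m·l·θ̈·cosθ/(M+m) = 21.060406667
Euler: x'=-0.459860274+0.010735·-0.727095516=-0.467665644, ẋ'=-0.727095516+0.010735·21.060406667=-0.501012050
       θ'=0.230766552+0.010735·-1.845612856=0.210953898, θ̇'=-1.845612856+0.010735·-20.144099357=-2.061859763

(-0.467665644, -0.501012050, 0.210953898, -2.061859763)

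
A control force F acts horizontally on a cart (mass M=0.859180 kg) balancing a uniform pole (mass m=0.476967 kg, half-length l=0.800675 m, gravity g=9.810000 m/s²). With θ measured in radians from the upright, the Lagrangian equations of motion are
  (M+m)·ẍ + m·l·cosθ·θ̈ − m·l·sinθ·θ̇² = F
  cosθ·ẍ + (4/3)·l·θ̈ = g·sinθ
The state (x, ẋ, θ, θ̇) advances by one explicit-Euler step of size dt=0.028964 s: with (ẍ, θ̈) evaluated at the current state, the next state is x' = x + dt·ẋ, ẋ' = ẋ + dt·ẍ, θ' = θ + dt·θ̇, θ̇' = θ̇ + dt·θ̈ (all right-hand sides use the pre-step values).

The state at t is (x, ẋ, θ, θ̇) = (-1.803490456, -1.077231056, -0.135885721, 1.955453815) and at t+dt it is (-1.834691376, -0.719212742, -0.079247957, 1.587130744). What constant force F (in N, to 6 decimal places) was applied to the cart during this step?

F = 11.902035 N

ẍ = (ẋ'−ẋ)/dt = (-0.719212742−-1.077231056)/0.028964 = 12.360804
θ̈ = (θ̇'−θ̇)/dt = (1.587130744−1.955453815)/0.028964 = -12.716582
sinθ=-0.135468, cosθ=0.990782
F = (M+m)·ẍ + m·l·cosθ·θ̈ − m·l·sinθ·θ̇² = 16.515851 + -4.811638 − -0.197823 = 11.902035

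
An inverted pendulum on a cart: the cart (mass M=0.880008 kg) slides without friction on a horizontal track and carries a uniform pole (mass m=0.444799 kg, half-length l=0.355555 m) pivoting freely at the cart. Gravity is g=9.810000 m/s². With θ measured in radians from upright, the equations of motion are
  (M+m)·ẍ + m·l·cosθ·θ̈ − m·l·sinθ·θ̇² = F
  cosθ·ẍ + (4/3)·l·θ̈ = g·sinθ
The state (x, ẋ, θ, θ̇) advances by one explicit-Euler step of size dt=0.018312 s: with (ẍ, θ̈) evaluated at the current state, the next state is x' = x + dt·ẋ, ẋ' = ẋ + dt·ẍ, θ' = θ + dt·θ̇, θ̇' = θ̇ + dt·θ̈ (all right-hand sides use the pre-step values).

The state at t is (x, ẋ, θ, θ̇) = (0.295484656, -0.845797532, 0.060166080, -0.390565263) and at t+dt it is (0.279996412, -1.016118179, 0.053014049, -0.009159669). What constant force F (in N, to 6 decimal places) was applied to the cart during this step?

F = -9.035507 N

ẍ = (ẋ'−ẋ)/dt = (-1.016118179−-0.845797532)/0.018312 = -9.301040
θ̈ = (θ̇'−θ̇)/dt = (-0.009159669−-0.390565263)/0.018312 = 20.828178
sinθ=0.060130, cosθ=0.998191
F = (M+m)·ẍ + m·l·cosθ·θ̈ − m·l·sinθ·θ̇² = -12.322083 + 3.288027 − 0.001451 = -9.035507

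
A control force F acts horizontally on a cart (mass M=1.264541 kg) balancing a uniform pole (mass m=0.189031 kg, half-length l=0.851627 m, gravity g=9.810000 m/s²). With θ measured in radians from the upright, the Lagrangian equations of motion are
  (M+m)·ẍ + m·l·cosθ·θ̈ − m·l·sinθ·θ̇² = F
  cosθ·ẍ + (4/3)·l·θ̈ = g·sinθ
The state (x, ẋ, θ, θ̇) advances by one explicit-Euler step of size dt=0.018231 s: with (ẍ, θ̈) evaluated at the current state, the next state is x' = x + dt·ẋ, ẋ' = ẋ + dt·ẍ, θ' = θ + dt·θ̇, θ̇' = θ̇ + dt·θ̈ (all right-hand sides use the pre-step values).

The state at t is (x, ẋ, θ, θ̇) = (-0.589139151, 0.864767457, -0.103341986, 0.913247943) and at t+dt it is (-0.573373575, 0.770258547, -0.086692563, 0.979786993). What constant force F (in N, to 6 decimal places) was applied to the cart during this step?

F = -6.936999 N

ẍ = (ẋ'−ẋ)/dt = (0.770258547−0.864767457)/0.018231 = -5.183967
θ̈ = (θ̇'−θ̇)/dt = (0.979786993−0.913247943)/0.018231 = 3.649775
sinθ=-0.103158, cosθ=0.994665
F = (M+m)·ẍ + m·l·cosθ·θ̈ − m·l·sinθ·θ̇² = -7.535270 + 0.584420 − -0.013850 = -6.936999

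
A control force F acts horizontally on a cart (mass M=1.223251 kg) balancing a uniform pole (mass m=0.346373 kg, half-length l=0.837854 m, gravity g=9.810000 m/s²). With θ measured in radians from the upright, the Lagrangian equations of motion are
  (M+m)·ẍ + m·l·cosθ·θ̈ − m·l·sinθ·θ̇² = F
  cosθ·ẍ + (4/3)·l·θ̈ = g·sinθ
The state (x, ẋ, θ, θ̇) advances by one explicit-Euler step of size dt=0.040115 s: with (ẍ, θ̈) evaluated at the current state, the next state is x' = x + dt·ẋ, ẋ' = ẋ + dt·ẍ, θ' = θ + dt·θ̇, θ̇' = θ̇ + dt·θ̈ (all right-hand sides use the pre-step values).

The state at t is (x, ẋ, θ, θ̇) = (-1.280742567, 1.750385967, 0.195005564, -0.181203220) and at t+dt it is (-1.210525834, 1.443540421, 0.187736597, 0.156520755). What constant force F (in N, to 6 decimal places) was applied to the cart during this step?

ẍ = (ẋ'−ẋ)/dt = (1.443540421−1.750385967)/0.040115 = -7.649147
θ̈ = (θ̇'−θ̇)/dt = (0.156520755−-0.181203220)/0.040115 = 8.418895
sinθ=0.193772, cosθ=0.981047
F = (M+m)·ẍ + m·l·cosθ·θ̈ − m·l·sinθ·θ̇² = -12.006285 + 2.396940 − 0.001846 = -9.611192

F = -9.611192 N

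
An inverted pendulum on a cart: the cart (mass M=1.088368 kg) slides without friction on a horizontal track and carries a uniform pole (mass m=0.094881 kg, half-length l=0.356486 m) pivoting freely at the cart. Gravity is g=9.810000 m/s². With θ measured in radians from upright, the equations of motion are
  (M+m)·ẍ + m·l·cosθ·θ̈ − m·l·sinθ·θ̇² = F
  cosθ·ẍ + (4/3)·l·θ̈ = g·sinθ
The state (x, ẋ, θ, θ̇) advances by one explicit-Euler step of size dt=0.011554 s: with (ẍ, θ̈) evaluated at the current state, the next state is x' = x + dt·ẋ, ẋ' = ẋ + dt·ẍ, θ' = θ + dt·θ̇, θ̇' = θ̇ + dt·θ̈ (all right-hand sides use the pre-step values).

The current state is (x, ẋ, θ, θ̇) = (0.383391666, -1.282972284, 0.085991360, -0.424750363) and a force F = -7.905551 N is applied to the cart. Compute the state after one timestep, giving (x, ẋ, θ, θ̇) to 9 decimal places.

(0.368568204, -1.365682835, 0.081083794, -0.230900679)

sinθ=0.085885422, cosθ=0.996305021
temp = (F + m·l·θ̇²·sinθ)/(M+m) = (-7.905551 + 0.000524093)/1.183249 = -6.680780551
θ̈ = (g·sinθ − cosθ·temp)/(l·(4/3 − m·cos²θ/(M+m))) = 16.777711989
ẍ = temp − m·l·θ̈·cosθ/(M+m) = -7.158607500
Euler: x'=0.383391666+0.011554·-1.282972284=0.368568204, ẋ'=-1.282972284+0.011554·-7.158607500=-1.365682835
       θ'=0.085991360+0.011554·-0.424750363=0.081083794, θ̇'=-0.424750363+0.011554·16.777711989=-0.230900679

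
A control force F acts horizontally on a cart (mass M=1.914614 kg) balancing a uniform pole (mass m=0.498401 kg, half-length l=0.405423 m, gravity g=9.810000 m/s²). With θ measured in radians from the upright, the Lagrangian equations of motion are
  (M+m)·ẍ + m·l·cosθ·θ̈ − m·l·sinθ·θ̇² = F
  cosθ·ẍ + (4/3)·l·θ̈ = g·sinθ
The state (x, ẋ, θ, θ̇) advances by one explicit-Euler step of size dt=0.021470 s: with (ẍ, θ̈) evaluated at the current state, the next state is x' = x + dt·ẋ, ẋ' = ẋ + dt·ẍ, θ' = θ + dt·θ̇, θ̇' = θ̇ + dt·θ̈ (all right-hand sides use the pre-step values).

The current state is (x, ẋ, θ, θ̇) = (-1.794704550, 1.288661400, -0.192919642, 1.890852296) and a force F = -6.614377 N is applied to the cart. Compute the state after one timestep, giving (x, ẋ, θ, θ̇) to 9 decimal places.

(-1.767036990, 1.225255247, -0.152323043, 1.931270433)

sinθ=-0.191725187, cosθ=0.981448650
temp = (F + m·l·θ̇²·sinθ)/(M+m) = (-6.614377 + -0.138510172)/2.413015 = -2.798526811
θ̈ = (g·sinθ − cosθ·temp)/(l·(4/3 − m·cos²θ/(M+m))) = 1.882540163
ẍ = temp − m·l·θ̈·cosθ/(M+m) = -2.953244189
Euler: x'=-1.794704550+0.021470·1.288661400=-1.767036990, ẋ'=1.288661400+0.021470·-2.953244189=1.225255247
       θ'=-0.192919642+0.021470·1.890852296=-0.152323043, θ̇'=1.890852296+0.021470·1.882540163=1.931270433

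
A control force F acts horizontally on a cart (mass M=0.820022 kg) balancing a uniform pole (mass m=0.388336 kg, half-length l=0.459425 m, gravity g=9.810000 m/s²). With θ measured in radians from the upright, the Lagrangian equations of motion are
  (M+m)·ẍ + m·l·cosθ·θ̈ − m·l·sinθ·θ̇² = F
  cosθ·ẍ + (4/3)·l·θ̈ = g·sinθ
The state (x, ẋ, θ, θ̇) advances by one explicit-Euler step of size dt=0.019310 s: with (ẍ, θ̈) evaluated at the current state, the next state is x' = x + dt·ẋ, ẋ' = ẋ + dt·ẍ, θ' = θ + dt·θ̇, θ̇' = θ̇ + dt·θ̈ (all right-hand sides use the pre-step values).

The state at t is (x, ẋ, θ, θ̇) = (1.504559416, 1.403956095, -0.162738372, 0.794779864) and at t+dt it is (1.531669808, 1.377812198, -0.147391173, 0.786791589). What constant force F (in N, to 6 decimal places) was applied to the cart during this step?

ẍ = (ẋ'−ẋ)/dt = (1.377812198−1.403956095)/0.019310 = -1.353905
θ̈ = (θ̇'−θ̇)/dt = (0.786791589−0.794779864)/0.019310 = -0.413686
sinθ=-0.162021, cosθ=0.986787
F = (M+m)·ẍ + m·l·cosθ·θ̈ − m·l·sinθ·θ̇² = -1.636001 + -0.072831 − -0.018259 = -1.690573

F = -1.690573 N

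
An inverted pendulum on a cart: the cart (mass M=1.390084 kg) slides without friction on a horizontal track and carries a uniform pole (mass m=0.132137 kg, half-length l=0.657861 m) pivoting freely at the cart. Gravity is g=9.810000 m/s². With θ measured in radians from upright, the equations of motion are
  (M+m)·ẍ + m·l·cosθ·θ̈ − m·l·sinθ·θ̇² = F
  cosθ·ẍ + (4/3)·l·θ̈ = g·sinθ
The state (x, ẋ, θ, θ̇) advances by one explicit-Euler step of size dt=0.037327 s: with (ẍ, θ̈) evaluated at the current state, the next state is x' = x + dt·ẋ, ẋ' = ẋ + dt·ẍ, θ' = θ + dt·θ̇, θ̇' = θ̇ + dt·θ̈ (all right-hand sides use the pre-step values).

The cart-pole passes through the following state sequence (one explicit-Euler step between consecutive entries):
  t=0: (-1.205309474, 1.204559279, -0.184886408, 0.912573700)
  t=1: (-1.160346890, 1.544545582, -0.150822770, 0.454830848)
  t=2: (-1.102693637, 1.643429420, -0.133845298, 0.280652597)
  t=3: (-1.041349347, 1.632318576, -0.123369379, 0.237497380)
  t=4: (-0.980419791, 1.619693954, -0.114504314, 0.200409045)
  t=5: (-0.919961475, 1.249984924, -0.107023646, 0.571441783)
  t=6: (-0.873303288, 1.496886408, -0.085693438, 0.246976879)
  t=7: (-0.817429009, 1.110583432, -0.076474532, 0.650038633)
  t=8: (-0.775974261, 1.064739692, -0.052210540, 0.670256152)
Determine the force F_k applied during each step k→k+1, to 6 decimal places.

step 0→1:
  ẍ = (ẋ'−ẋ)/dt = (1.544545582−1.204559279)/0.037327 = 9.108321
  θ̈ = (θ̇'−θ̇)/dt = (0.454830848−0.912573700)/0.037327 = -12.263050
  sinθ=-0.183835, cosθ=0.982957
  F = (M+m)·ẍ + m·l·cosθ·θ̈ − m·l·sinθ·θ̇² = 13.864878 + -1.047832 − -0.013308 = 12.830354
step 1→2:
  ẍ = (ẋ'−ẋ)/dt = (1.643429420−1.544545582)/0.037327 = 2.649124
  θ̈ = (θ̇'−θ̇)/dt = (0.280652597−0.454830848)/0.037327 = -4.666280
  sinθ=-0.150252, cosθ=0.988648
  F = (M+m)·ẍ + m·l·cosθ·θ̈ − m·l·sinθ·θ̇² = 4.032552 + -0.401025 − -0.002702 = 3.634229
step 2→3:
  ẍ = (ẋ'−ẋ)/dt = (1.632318576−1.643429420)/0.037327 = -0.297662
  θ̈ = (θ̇'−θ̇)/dt = (0.237497380−0.280652597)/0.037327 = -1.156139
  sinθ=-0.133446, cosθ=0.991056
  F = (M+m)·ẍ + m·l·cosθ·θ̈ − m·l·sinθ·θ̇² = -0.453108 + -0.099602 − -0.000914 = -0.551796
step 3→4:
  ẍ = (ẋ'−ẋ)/dt = (1.619693954−1.632318576)/0.037327 = -0.338217
  θ̈ = (θ̇'−θ̇)/dt = (0.200409045−0.237497380)/0.037327 = -0.993606
  sinθ=-0.123057, cosθ=0.992400
  F = (M+m)·ẍ + m·l·cosθ·θ̈ − m·l·sinθ·θ̇² = -0.514841 + -0.085716 − -0.000603 = -0.599953
step 4→5:
  ẍ = (ẋ'−ẋ)/dt = (1.249984924−1.619693954)/0.037327 = -9.904601
  θ̈ = (θ̇'−θ̇)/dt = (0.571441783−0.200409045)/0.037327 = 9.940063
  sinθ=-0.114254, cosθ=0.993452
  F = (M+m)·ẍ + m·l·cosθ·θ̈ − m·l·sinθ·θ̇² = -15.076991 + 0.858409 − -0.000399 = -14.218183
step 5→6:
  ẍ = (ẋ'−ẋ)/dt = (1.496886408−1.249984924)/0.037327 = 6.614555
  θ̈ = (θ̇'−θ̇)/dt = (0.246976879−0.571441783)/0.037327 = -8.692499
  sinθ=-0.106819, cosθ=0.994278
  F = (M+m)·ẍ + m·l·cosθ·θ̈ − m·l·sinθ·θ̇² = 10.068814 + -0.751296 − -0.003032 = 9.320550
step 6→7:
  ẍ = (ẋ'−ẋ)/dt = (1.110583432−1.496886408)/0.037327 = -10.349157
  θ̈ = (θ̇'−θ̇)/dt = (0.650038633−0.246976879)/0.037327 = 10.798129
  sinθ=-0.085589, cosθ=0.996331
  F = (M+m)·ẍ + m·l·cosθ·θ̈ − m·l·sinθ·θ̇² = -15.753704 + 0.935213 − -0.000454 = -14.818037
step 7→8:
  ẍ = (ẋ'−ẋ)/dt = (1.064739692−1.110583432)/0.037327 = -1.228166
  θ̈ = (θ̇'−θ̇)/dt = (0.670256152−0.650038633)/0.037327 = 0.541633
  sinθ=-0.076400, cosθ=0.997077
  F = (M+m)·ẍ + m·l·cosθ·θ̈ − m·l·sinθ·θ̇² = -1.869540 + 0.046945 − -0.002806 = -1.819788

F_0 = 12.830354 N
F_1 = 3.634229 N
F_2 = -0.551796 N
F_3 = -0.599953 N
F_4 = -14.218183 N
F_5 = 9.320550 N
F_6 = -14.818037 N
F_7 = -1.819788 N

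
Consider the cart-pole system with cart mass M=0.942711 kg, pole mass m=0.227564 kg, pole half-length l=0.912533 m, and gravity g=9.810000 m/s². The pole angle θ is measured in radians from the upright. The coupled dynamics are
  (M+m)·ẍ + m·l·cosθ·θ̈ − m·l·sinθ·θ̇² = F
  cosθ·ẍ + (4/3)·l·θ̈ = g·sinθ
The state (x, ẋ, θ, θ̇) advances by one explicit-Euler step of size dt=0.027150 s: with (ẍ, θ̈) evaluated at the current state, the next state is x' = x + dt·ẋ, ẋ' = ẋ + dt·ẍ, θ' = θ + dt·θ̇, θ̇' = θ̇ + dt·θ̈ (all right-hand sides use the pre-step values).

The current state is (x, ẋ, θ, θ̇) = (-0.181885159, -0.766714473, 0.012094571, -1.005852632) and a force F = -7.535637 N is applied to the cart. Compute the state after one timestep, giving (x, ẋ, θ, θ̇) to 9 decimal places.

sinθ=0.012094276, cosθ=0.999926862
temp = (F + m·l·θ̇²·sinθ)/(M+m) = (-7.535637 + 0.002540977)/1.170275 = -6.437030632
θ̈ = (g·sinθ − cosθ·temp)/(l·(4/3 − m·cos²θ/(M+m))) = 6.307378692
ẍ = temp − m·l·θ̈·cosθ/(M+m) = -7.556162731
Euler: x'=-0.181885159+0.027150·-0.766714473=-0.202701457, ẋ'=-0.766714473+0.027150·-7.556162731=-0.971864291
       θ'=0.012094571+0.027150·-1.005852632=-0.015214328, θ̇'=-1.005852632+0.027150·6.307378692=-0.834607301

(-0.202701457, -0.971864291, -0.015214328, -0.834607301)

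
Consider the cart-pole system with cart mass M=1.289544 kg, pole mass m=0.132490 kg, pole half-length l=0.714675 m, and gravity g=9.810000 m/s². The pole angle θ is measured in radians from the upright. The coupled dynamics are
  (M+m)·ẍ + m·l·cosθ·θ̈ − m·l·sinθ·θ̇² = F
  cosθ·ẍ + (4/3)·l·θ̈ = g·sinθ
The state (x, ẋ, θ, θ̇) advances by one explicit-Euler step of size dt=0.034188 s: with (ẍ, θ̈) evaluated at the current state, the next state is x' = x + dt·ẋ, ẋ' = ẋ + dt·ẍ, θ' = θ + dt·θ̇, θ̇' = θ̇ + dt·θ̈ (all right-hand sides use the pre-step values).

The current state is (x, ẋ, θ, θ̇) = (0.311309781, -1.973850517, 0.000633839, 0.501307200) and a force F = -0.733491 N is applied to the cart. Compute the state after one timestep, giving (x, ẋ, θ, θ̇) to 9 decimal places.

(0.243827780, -1.992825215, 0.017772530, 0.521442864)

sinθ=0.000633839, cosθ=0.999999799
temp = (F + m·l·θ̇²·sinθ)/(M+m) = (-0.733491 + 0.000015083)/1.422034 = -0.515793516
θ̈ = (g·sinθ − cosθ·temp)/(l·(4/3 − m·cos²θ/(M+m))) = 0.588968749
ẍ = temp − m·l·θ̈·cosθ/(M+m) = -0.555010472
Euler: x'=0.311309781+0.034188·-1.973850517=0.243827780, ẋ'=-1.973850517+0.034188·-0.555010472=-1.992825215
       θ'=0.000633839+0.034188·0.501307200=0.017772530, θ̇'=0.501307200+0.034188·0.588968749=0.521442864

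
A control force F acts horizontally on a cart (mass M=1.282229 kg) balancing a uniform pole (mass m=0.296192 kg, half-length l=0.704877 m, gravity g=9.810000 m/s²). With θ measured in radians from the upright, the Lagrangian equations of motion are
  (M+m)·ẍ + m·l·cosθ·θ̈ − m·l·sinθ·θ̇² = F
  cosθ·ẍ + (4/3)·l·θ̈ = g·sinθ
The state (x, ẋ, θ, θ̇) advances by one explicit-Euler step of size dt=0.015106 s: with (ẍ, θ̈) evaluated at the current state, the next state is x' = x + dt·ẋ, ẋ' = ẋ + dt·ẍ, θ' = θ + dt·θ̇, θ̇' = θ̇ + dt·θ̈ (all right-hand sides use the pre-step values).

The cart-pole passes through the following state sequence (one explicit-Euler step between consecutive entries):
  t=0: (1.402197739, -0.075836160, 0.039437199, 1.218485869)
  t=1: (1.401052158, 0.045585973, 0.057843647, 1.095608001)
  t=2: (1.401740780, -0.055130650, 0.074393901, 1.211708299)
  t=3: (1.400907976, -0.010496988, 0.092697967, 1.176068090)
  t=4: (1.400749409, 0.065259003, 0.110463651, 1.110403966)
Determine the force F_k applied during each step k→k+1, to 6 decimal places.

step 0→1:
  ẍ = (ẋ'−ẋ)/dt = (0.045585973−-0.075836160)/0.015106 = 8.038007
  θ̈ = (θ̇'−θ̇)/dt = (1.095608001−1.218485869)/0.015106 = -8.134375
  sinθ=0.039427, cosθ=0.999222
  F = (M+m)·ẍ + m·l·cosθ·θ̈ − m·l·sinθ·θ̇² = 12.687359 + -1.696966 − 0.012221 = 10.978172
step 1→2:
  ẍ = (ẋ'−ẋ)/dt = (-0.055130650−0.045585973)/0.015106 = -6.667326
  θ̈ = (θ̇'−θ̇)/dt = (1.211708299−1.095608001)/0.015106 = 7.685708
  sinθ=0.057811, cosθ=0.998328
  F = (M+m)·ẍ + m·l·cosθ·θ̈ − m·l·sinθ·θ̇² = -10.523847 + 1.601930 − 0.014488 = -8.936405
step 2→3:
  ẍ = (ẋ'−ẋ)/dt = (-0.010496988−-0.055130650)/0.015106 = 2.954698
  θ̈ = (θ̇'−θ̇)/dt = (1.176068090−1.211708299)/0.015106 = -2.359341
  sinθ=0.074325, cosθ=0.997234
  F = (M+m)·ẍ + m·l·cosθ·θ̈ − m·l·sinθ·θ̇² = 4.663757 + -0.491218 − 0.022783 = 4.149755
step 3→4:
  ẍ = (ẋ'−ẋ)/dt = (0.065259003−-0.010496988)/0.015106 = 5.014960
  θ̈ = (θ̇'−θ̇)/dt = (1.110403966−1.176068090)/0.015106 = -4.346890
  sinθ=0.092565, cosθ=0.995707
  F = (M+m)·ẍ + m·l·cosθ·θ̈ − m·l·sinθ·θ̇² = 7.915719 + -0.903643 − 0.026730 = 6.985346

F_0 = 10.978172 N
F_1 = -8.936405 N
F_2 = 4.149755 N
F_3 = 6.985346 N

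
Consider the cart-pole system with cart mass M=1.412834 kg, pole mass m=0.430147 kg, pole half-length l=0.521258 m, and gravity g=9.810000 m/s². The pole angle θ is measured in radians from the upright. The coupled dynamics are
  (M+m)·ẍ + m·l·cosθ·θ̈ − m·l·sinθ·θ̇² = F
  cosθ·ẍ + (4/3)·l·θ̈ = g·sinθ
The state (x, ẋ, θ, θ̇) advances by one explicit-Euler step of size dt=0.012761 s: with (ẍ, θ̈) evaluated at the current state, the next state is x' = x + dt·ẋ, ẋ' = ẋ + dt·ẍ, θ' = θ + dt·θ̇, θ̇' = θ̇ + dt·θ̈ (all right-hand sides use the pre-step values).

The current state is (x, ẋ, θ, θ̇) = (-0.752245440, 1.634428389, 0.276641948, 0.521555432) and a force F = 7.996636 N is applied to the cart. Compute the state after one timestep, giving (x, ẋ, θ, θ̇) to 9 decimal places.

(-0.731388499, 1.693768156, 0.283297517, 0.488617723)

sinθ=0.273126822, cosθ=0.961978035
temp = (F + m·l·θ̇²·sinθ)/(M+m) = (7.996636 + 0.016658463)/1.842981 = 4.348007095
θ̈ = (g·sinθ − cosθ·temp)/(l·(4/3 − m·cos²θ/(M+m))) = -2.581122896
ẍ = temp − m·l·θ̈·cosθ/(M+m) = 4.650087540
Euler: x'=-0.752245440+0.012761·1.634428389=-0.731388499, ẋ'=1.634428389+0.012761·4.650087540=1.693768156
       θ'=0.276641948+0.012761·0.521555432=0.283297517, θ̇'=0.521555432+0.012761·-2.581122896=0.488617723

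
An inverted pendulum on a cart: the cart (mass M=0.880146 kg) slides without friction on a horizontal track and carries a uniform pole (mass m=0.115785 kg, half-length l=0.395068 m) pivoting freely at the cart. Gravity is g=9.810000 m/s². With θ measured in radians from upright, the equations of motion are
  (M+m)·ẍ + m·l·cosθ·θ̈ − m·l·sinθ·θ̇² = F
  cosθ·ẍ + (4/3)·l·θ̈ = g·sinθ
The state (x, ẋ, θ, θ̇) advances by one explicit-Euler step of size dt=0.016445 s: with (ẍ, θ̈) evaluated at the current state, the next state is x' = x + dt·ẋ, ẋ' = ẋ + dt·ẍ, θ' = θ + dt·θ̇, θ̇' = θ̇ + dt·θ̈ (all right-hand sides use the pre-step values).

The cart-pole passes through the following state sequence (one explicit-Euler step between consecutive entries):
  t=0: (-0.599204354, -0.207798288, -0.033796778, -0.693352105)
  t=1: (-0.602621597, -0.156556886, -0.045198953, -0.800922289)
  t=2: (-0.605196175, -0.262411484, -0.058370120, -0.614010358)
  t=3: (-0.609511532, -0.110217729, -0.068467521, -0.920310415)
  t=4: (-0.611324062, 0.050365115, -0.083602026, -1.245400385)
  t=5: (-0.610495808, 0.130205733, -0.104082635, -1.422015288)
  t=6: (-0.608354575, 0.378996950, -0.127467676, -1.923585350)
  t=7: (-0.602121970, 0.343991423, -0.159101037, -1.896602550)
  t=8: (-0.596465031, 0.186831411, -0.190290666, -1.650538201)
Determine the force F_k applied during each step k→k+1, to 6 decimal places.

F_0 = 2.804947 N
F_1 = -5.889991 N
F_2 = 8.367517 N
F_3 = 8.825618 N
F_4 = 4.351627 N
F_5 = 13.689133 N
F_6 = -2.024019 N
F_7 = -8.815949 N

step 0→1:
  ẍ = (ẋ'−ẋ)/dt = (-0.156556886−-0.207798288)/0.016445 = 3.115926
  θ̈ = (θ̇'−θ̇)/dt = (-0.800922289−-0.693352105)/0.016445 = -6.541209
  sinθ=-0.033790, cosθ=0.999429
  F = (M+m)·ẍ + m·l·cosθ·θ̈ − m·l·sinθ·θ̇² = 3.103247 + -0.299043 − -0.000743 = 2.804947
step 1→2:
  ẍ = (ẋ'−ẋ)/dt = (-0.262411484−-0.156556886)/0.016445 = -6.436886
  θ̈ = (θ̇'−θ̇)/dt = (-0.614010358−-0.800922289)/0.016445 = 11.365882
  sinθ=-0.045184, cosθ=0.998979
  F = (M+m)·ẍ + m·l·cosθ·θ̈ − m·l·sinθ·θ̇² = -6.410695 + 0.519378 − -0.001326 = -5.889991
step 2→3:
  ẍ = (ẋ'−ẋ)/dt = (-0.110217729−-0.262411484)/0.016445 = 9.254713
  θ̈ = (θ̇'−θ̇)/dt = (-0.920310415−-0.614010358)/0.016445 = -18.625726
  sinθ=-0.058337, cosθ=0.998297
  F = (M+m)·ẍ + m·l·cosθ·θ̈ − m·l·sinθ·θ̇² = 9.217056 + -0.850545 − -0.001006 = 8.367517
step 3→4:
  ẍ = (ẋ'−ẋ)/dt = (0.050365115−-0.110217729)/0.016445 = 9.764843
  θ̈ = (θ̇'−θ̇)/dt = (-1.245400385−-0.920310415)/0.016445 = -19.768317
  sinθ=-0.068414, cosθ=0.997657
  F = (M+m)·ẍ + m·l·cosθ·θ̈ − m·l·sinθ·θ̇² = 9.725110 + -0.902142 − -0.002651 = 8.825618
step 4→5:
  ẍ = (ẋ'−ẋ)/dt = (0.130205733−0.050365115)/0.016445 = 4.855009
  θ̈ = (θ̇'−θ̇)/dt = (-1.422015288−-1.245400385)/0.016445 = -10.739733
  sinθ=-0.083505, cosθ=0.996507
  F = (M+m)·ẍ + m·l·cosθ·θ̈ − m·l·sinθ·θ̇² = 4.835254 + -0.489551 − -0.005925 = 4.351627
step 5→6:
  ẍ = (ẋ'−ẋ)/dt = (0.378996950−0.130205733)/0.016445 = 15.128685
  θ̈ = (θ̇'−θ̇)/dt = (-1.923585350−-1.422015288)/0.016445 = -30.499852
  sinθ=-0.103895, cosθ=0.994588
  F = (M+m)·ẍ + m·l·cosθ·θ̈ − m·l·sinθ·θ̇² = 15.067126 + -1.387603 − -0.009610 = 13.689133
step 6→7:
  ẍ = (ẋ'−ẋ)/dt = (0.343991423−0.378996950)/0.016445 = -2.128643
  θ̈ = (θ̇'−θ̇)/dt = (-1.896602550−-1.923585350)/0.016445 = 1.640791
  sinθ=-0.127123, cosθ=0.991887
  F = (M+m)·ẍ + m·l·cosθ·θ̈ − m·l·sinθ·θ̇² = -2.119981 + 0.074446 − -0.021516 = -2.024019
step 7→8:
  ẍ = (ẋ'−ẋ)/dt = (0.186831411−0.343991423)/0.016445 = -9.556705
  θ̈ = (θ̇'−θ̇)/dt = (-1.650538201−-1.896602550)/0.016445 = 14.962867
  sinθ=-0.158431, cosθ=0.987370
  F = (M+m)·ẍ + m·l·cosθ·θ̈ − m·l·sinθ·θ̇² = -9.517819 + 0.675801 − -0.026069 = -8.815949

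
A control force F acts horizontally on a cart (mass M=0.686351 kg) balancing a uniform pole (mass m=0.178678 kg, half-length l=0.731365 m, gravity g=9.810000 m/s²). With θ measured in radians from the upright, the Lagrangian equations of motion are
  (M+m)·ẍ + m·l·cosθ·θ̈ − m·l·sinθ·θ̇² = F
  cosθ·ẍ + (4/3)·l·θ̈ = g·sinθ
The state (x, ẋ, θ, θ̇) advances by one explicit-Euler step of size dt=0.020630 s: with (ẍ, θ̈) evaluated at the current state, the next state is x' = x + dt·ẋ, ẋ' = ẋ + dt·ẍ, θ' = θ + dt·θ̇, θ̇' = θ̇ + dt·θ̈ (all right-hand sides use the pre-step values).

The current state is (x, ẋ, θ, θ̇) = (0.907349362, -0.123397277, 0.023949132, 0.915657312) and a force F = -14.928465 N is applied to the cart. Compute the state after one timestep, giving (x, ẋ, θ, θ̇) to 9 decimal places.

(0.904803676, -0.545460597, 0.042839142, 1.353320437)

sinθ=0.023946843, cosθ=0.999713233
temp = (F + m·l·θ̇²·sinθ)/(M+m) = (-14.928465 + 0.002623732)/0.865029 = -17.254729342
θ̈ = (g·sinθ − cosθ·temp)/(l·(4/3 − m·cos²θ/(M+m))) = 21.214887321
ẍ = temp − m·l·θ̈·cosθ/(M+m) = -20.458716441
Euler: x'=0.907349362+0.020630·-0.123397277=0.904803676, ẋ'=-0.123397277+0.020630·-20.458716441=-0.545460597
       θ'=0.023949132+0.020630·0.915657312=0.042839142, θ̇'=0.915657312+0.020630·21.214887321=1.353320437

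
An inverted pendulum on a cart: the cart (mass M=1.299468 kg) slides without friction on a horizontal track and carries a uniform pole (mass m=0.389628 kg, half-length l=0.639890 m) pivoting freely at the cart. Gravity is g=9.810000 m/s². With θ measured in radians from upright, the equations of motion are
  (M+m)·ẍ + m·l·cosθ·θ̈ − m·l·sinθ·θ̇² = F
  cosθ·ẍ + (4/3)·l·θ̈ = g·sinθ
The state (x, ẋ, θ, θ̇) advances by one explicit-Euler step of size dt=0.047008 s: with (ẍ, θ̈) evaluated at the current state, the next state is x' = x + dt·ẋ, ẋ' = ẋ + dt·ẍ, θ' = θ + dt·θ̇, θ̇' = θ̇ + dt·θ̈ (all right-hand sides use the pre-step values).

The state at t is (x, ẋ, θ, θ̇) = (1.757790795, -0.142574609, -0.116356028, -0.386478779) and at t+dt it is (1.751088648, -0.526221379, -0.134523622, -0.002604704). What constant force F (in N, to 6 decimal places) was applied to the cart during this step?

ẍ = (ẋ'−ẋ)/dt = (-0.526221379−-0.142574609)/0.047008 = -8.161308
θ̈ = (θ̇'−θ̇)/dt = (-0.002604704−-0.386478779)/0.047008 = 8.166144
sinθ=-0.116094, cosθ=0.993238
F = (M+m)·ẍ + m·l·cosθ·θ̈ − m·l·sinθ·θ̇² = -13.785233 + 2.022209 − -0.004323 = -11.758701

F = -11.758701 N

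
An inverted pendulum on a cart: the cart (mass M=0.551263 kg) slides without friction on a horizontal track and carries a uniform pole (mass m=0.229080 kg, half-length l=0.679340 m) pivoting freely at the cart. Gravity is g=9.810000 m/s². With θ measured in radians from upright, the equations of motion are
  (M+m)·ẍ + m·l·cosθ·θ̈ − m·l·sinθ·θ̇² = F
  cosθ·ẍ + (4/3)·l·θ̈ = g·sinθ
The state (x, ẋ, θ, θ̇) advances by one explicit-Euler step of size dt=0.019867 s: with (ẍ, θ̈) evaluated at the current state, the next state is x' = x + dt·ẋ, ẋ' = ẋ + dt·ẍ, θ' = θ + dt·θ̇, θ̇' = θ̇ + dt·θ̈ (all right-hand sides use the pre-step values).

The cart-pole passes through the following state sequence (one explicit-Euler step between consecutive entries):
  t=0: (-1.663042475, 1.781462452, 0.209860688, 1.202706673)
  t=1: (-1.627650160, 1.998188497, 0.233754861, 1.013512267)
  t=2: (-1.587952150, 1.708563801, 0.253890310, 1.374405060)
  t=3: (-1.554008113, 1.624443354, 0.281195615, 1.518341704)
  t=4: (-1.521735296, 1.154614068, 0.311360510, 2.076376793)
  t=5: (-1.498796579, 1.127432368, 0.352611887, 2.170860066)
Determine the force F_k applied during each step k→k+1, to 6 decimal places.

F_0 = 7.016254 N
F_1 = -8.662928 N
F_2 = -2.286602 N
F_3 = -14.354133 N
F_4 = -0.568674 N

step 0→1:
  ẍ = (ẋ'−ẋ)/dt = (1.998188497−1.781462452)/0.019867 = 10.908846
  θ̈ = (θ̇'−θ̇)/dt = (1.013512267−1.202706673)/0.019867 = -9.523049
  sinθ=0.208324, cosθ=0.978060
  F = (M+m)·ẍ + m·l·cosθ·θ̈ − m·l·sinθ·θ̇² = 8.512642 + -1.449492 − 0.046896 = 7.016254
step 1→2:
  ẍ = (ẋ'−ẋ)/dt = (1.708563801−1.998188497)/0.019867 = -14.578180
  θ̈ = (θ̇'−θ̇)/dt = (1.374405060−1.013512267)/0.019867 = 18.165440
  sinθ=0.231632, cosθ=0.972804
  F = (M+m)·ẍ + m·l·cosθ·θ̈ − m·l·sinθ·θ̇² = -11.375980 + 2.750081 − 0.037028 = -8.662928
step 2→3:
  ẍ = (ẋ'−ẋ)/dt = (1.624443354−1.708563801)/0.019867 = -4.234180
  θ̈ = (θ̇'−θ̇)/dt = (1.518341704−1.374405060)/0.019867 = 7.245012
  sinθ=0.251171, cosθ=0.967943
  F = (M+m)·ẍ + m·l·cosθ·θ̈ − m·l·sinθ·θ̇² = -3.304112 + 1.091347 − 0.073837 = -2.286602
step 3→4:
  ẍ = (ẋ'−ẋ)/dt = (1.154614068−1.624443354)/0.019867 = -23.648728
  θ̈ = (θ̇'−θ̇)/dt = (2.076376793−1.518341704)/0.019867 = 28.088543
  sinθ=0.277505, cosθ=0.960724
  F = (M+m)·ẍ + m·l·cosθ·θ̈ − m·l·sinθ·θ̇² = -18.454120 + 4.199546 − 0.099560 = -14.354133
step 4→5:
  ẍ = (ẋ'−ẋ)/dt = (1.127432368−1.154614068)/0.019867 = -1.368183
  θ̈ = (θ̇'−θ̇)/dt = (2.170860066−2.076376793)/0.019867 = 4.755790
  sinθ=0.306354, cosθ=0.951918
  F = (M+m)·ẍ + m·l·cosθ·θ̈ − m·l·sinθ·θ̇² = -1.067652 + 0.704525 − 0.205547 = -0.568674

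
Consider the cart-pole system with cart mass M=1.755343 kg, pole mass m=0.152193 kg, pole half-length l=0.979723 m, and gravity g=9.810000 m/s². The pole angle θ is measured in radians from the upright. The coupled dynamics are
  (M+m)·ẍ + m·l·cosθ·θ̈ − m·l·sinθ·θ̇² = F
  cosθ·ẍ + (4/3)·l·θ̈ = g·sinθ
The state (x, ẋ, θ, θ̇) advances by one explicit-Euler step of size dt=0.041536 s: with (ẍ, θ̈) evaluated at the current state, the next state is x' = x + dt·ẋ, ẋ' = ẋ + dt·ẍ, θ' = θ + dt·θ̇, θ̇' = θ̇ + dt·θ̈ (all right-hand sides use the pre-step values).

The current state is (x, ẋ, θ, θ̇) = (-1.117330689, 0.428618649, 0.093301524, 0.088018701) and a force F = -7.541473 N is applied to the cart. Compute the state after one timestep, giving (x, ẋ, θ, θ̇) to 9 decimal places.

(-1.099527585, 0.251648252, 0.096957469, 0.251965252)

sinθ=0.093166215, cosθ=0.995650569
temp = (F + m·l·θ̇²·sinθ)/(M+m) = (-7.541473 + 0.000107623)/1.907536 = -3.953459005
θ̈ = (g·sinθ − cosθ·temp)/(l·(4/3 − m·cos²θ/(M+m))) = 3.947095326
ẍ = temp − m·l·θ̈·cosθ/(M+m) = -4.260650933
Euler: x'=-1.117330689+0.041536·0.428618649=-1.099527585, ẋ'=0.428618649+0.041536·-4.260650933=0.251648252
       θ'=0.093301524+0.041536·0.088018701=0.096957469, θ̇'=0.088018701+0.041536·3.947095326=0.251965252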